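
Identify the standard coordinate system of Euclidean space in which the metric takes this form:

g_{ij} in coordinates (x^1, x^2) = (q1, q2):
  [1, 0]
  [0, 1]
All components are constant and the metric is the identity, i.e. orthonormal rectilinear coordinates.
Cartesian (2D) coordinates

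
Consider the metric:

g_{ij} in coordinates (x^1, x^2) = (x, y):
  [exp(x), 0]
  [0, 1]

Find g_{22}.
With x^1 = x, x^2 = y, g_{22} = g_{yy} is the row-2, column-2 entry of the matrix.
g_{22} = 1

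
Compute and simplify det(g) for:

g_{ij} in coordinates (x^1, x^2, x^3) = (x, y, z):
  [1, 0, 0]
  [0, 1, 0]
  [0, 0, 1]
Diagonal metric: det(g) = g_{11}·g_{22}·g_{33}
= (1)·(1)·(1)
det(g) = 1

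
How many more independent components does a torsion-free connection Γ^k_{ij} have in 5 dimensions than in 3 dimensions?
Independent components in n dimensions: n × n(n+1)/2 = n^2(n+1)/2.
5D: 5 × 15 = 75
3D: 3 × 6 = 18
Difference = 75 - 18 = 57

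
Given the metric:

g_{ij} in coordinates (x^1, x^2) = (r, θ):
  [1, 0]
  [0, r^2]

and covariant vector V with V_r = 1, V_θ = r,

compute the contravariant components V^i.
Inverse metric (diagonal): g^{rr} = 1, g^{θθ} = 1/r^2
V^i = g^{ij} V_j:
V^r = (1)(1) + (0)(r) = 1
V^θ = (0)(1) + (1/r^2)(r) = 1/r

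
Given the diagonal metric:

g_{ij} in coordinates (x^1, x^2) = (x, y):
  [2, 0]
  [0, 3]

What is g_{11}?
With x^1 = x, x^2 = y, g_{11} = g_{xx} is the row-1, column-1 entry of the matrix.
g_{11} = 2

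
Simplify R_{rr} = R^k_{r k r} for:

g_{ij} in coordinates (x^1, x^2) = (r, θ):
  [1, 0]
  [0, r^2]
Non-zero Christoffel symbols (Γ^k_{ij} = Γ^k_{ji}):
Γ^r_{θ θ} = -r
Γ^θ_{r θ} = 1/r
R^r_{r r r} = 0 (a repeated index in an antisymmetric pair)
R^θ_{r θ r} = ∂_θ Γ^θ_{r r} - ∂_r Γ^θ_{r θ} + Γ^θ_{θ m} Γ^m_{r r} - Γ^θ_{r m} Γ^m_{r θ}
  = (0) - (-1/r^2) + (0) - (1/r^2) = 0
R_{rr} = R^r_{r r r} + R^θ_{r θ r} = (0) + (0) = 0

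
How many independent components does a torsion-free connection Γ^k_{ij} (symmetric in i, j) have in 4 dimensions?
Γ^k_{ij} has n choices for the upper index and n(n+1)/2 independent symmetric lower index pairs.
Total = 4 × 4×5/2 = 4 × 10 = 40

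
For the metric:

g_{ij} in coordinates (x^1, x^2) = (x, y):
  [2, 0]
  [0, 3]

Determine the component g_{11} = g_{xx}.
With x^1 = x, x^2 = y, g_{11} = g_{xx} is the row-1, column-1 entry of the matrix.
g_{11} = 2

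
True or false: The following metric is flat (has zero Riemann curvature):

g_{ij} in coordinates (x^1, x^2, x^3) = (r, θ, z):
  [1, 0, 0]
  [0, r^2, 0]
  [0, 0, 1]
Non-zero Christoffel symbols:
Γ^r_{θ θ} = -r
Γ^θ_{r θ} = 1/r
Ricci tensor: R_{rr} = 0, R_{rθ} = 0, R_{rz} = 0, R_{θθ} = 0, R_{θz} = 0, R_{zz} = 0
All R_{ij} vanish; in 3 dimensions the Riemann tensor is fully determined by the Ricci tensor, so R^i_{jkl} = 0: the metric is flat (curvilinear coordinates on flat space).
True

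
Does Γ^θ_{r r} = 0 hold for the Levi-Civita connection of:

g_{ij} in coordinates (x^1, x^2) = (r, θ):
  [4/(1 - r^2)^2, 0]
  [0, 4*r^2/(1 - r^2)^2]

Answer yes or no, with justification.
Γ^θ_{r r} = (1/2) g^{θθ} (∂_r g_{θr} + ∂_r g_{θr} - ∂_θ g_{rr}) = (1/2)((1 - r^2)^2/(4*r^2))((0) + (0) - (0)) = 0
This equals the proposed value 0.
Yes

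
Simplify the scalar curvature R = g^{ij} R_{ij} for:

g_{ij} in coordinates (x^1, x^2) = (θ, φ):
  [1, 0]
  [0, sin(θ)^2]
Non-zero Christoffel symbols (Γ^k_{ij} = Γ^k_{ji}):
Γ^θ_{φ φ} = -sin(2*θ)/2
Γ^φ_{θ φ} = 1/tan(θ)
Ricci tensor (R_{ij} = R^k_{ikj}): R_{θθ} = 1, R_{θφ} = 0, R_{φφ} = sin(θ)^2
Inverse metric: g^{θθ} = 1, g^{φφ} = 1/sin(θ)^2
R = g^{ij} R_{ij} = (1)(1) + (1/sin(θ)^2)(sin(θ)^2) = 2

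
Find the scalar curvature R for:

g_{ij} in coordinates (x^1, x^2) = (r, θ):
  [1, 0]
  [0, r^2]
Non-zero Christoffel symbols (Γ^k_{ij} = Γ^k_{ji}):
Γ^r_{θ θ} = -r
Γ^θ_{r θ} = 1/r
Ricci tensor (R_{ij} = R^k_{ikj}): R_{rr} = 0, R_{rθ} = 0, R_{θθ} = 0
Inverse metric: g^{rr} = 1, g^{θθ} = 1/r^2
R = g^{ij} R_{ij} = (1)(0) + (1/r^2)(0) = 0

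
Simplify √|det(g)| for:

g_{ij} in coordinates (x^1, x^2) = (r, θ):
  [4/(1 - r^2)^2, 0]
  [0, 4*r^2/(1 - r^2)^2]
det(g) = 16*r^2/(1 - r^2)^4
√|det(g)| = 4*r/(r^2 - 1)^2
Volume element: dV = 4*r/(r^2 - 1)^2 dr dθ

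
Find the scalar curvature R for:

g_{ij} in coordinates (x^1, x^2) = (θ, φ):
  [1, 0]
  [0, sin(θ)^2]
Non-zero Christoffel symbols (Γ^k_{ij} = Γ^k_{ji}):
Γ^θ_{φ φ} = -sin(2*θ)/2
Γ^φ_{θ φ} = 1/tan(θ)
Ricci tensor (R_{ij} = R^k_{ikj}): R_{θθ} = 1, R_{θφ} = 0, R_{φφ} = sin(θ)^2
Inverse metric: g^{θθ} = 1, g^{φφ} = 1/sin(θ)^2
R = g^{ij} R_{ij} = (1)(1) + (1/sin(θ)^2)(sin(θ)^2) = 2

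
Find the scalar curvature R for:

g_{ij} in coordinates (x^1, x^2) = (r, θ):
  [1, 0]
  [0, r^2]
Non-zero Christoffel symbols (Γ^k_{ij} = Γ^k_{ji}):
Γ^r_{θ θ} = -r
Γ^θ_{r θ} = 1/r
Ricci tensor (R_{ij} = R^k_{ikj}): R_{rr} = 0, R_{rθ} = 0, R_{θθ} = 0
Inverse metric: g^{rr} = 1, g^{θθ} = 1/r^2
R = g^{ij} R_{ij} = (1)(0) + (1/r^2)(0) = 0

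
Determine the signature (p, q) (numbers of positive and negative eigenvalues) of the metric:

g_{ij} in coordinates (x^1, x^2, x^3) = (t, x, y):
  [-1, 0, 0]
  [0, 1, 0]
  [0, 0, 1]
The metric is diagonal, so its eigenvalues are the diagonal entries: -1, 1, 1 (at a generic point, where coordinate-dependent entries are positive).
2 positive, 1 negative.
(2, 1) - Lorentzian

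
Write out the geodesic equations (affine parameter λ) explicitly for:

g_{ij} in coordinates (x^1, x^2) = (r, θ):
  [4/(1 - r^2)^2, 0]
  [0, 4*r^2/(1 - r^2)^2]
Geodesic equation: d^2x^k/dλ^2 + Γ^k_{ij} (dx^i/dλ)(dx^j/dλ) = 0.
Non-zero Christoffel symbols:
Γ^r_{r r} = 2*r/(1 - r^2)
Γ^r_{θ θ} = (r^3 + r)/(r^2 - 1)
Γ^θ_{r θ} = (-r^2 - 1)/(r^3 - r)
Substituting (the symmetric pair Γ^k_{ij}, Γ^k_{ji} combines into a factor 2):
d^2r/dλ^2 + (2*r/(1 - r^2)) (dr/dλ)^2 + ((r^3 + r)/(r^2 - 1)) (dθ/dλ)^2 = 0
d^2θ/dλ^2 + ((-2*r^2 - 2)/(r^3 - r)) (dr/dλ)(dθ/dλ) = 0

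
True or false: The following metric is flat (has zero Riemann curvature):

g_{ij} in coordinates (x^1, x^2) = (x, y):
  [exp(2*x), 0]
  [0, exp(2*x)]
Non-zero Christoffel symbols:
Γ^x_{x x} = 1
Γ^x_{y y} = -1
Γ^y_{x y} = 1
Ricci tensor: R_{xx} = 0, R_{xy} = 0, R_{yy} = 0
All R_{ij} vanish; in 2 dimensions the Riemann tensor is fully determined by the Ricci tensor, so R^i_{jkl} = 0: the metric is flat (curvilinear coordinates on flat space).
True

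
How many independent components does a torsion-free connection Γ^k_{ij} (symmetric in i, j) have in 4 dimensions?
Γ^k_{ij} has n choices for the upper index and n(n+1)/2 independent symmetric lower index pairs.
Total = 4 × 4×5/2 = 4 × 10 = 40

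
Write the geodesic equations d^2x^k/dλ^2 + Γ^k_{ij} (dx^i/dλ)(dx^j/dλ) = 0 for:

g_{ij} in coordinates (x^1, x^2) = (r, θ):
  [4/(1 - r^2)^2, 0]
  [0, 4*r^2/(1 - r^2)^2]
Geodesic equation: d^2x^k/dλ^2 + Γ^k_{ij} (dx^i/dλ)(dx^j/dλ) = 0.
Non-zero Christoffel symbols:
Γ^r_{r r} = 2*r/(1 - r^2)
Γ^r_{θ θ} = (r^3 + r)/(r^2 - 1)
Γ^θ_{r θ} = (-r^2 - 1)/(r^3 - r)
Substituting (the symmetric pair Γ^k_{ij}, Γ^k_{ji} combines into a factor 2):
d^2r/dλ^2 + (2*r/(1 - r^2)) (dr/dλ)^2 + ((r^3 + r)/(r^2 - 1)) (dθ/dλ)^2 = 0
d^2θ/dλ^2 + ((-2*r^2 - 2)/(r^3 - r)) (dr/dλ)(dθ/dλ) = 0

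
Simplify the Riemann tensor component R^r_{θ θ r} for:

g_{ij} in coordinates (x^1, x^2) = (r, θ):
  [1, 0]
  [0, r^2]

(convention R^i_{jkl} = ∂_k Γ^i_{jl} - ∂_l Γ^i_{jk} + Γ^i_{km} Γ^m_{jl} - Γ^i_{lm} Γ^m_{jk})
Non-zero Christoffel symbols (Γ^k_{ij} = Γ^k_{ji}):
Γ^r_{θ θ} = -r
Γ^θ_{r θ} = 1/r
R^r_{θ θ r} = ∂_θ Γ^r_{θ r} - ∂_r Γ^r_{θ θ} + Γ^r_{θ m} Γ^m_{θ r} - Γ^r_{r m} Γ^m_{θ θ}
  = (0) - (-1) + (-1) - (0) = 0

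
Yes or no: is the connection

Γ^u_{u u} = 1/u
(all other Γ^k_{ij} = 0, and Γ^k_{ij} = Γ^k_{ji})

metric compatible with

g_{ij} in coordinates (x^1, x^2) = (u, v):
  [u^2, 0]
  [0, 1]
Using ∇_k g_{ij} = ∂_k g_{ij} - Γ^m_{ki} g_{mj} - Γ^m_{kj} g_{im}:
e.g. ∇_u g_{uu} = (2*u) - (u) - (u) = 0
Every component ∇_k g_{ij} vanishes: the connection is metric compatible.
Yes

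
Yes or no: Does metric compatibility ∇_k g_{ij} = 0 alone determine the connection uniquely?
One also needs vanishing torsion; metric compatibility plus torsion-freeness singles out the Levi-Civita connection.
No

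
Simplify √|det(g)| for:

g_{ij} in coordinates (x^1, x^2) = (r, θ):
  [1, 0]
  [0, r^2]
det(g) = r^2
√|det(g)| = r
Volume element: dV = r dr dθ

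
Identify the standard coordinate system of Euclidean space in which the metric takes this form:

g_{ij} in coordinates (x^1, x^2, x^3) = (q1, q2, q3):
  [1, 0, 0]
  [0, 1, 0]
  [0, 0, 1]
All components are constant and the metric is the identity, i.e. orthonormal rectilinear coordinates.
Cartesian (3D) coordinates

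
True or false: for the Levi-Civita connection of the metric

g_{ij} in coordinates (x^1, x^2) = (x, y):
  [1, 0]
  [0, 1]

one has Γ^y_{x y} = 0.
Γ^y_{x y} = (1/2) g^{yy} (∂_x g_{yy} + ∂_y g_{yx} - ∂_y g_{xy}) = (1/2)(1)((0) + (0) - (0)) = 0
This equals the proposed value 0.
True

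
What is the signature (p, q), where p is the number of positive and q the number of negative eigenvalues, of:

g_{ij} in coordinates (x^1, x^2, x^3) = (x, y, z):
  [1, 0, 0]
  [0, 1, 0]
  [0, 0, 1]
The metric is diagonal, so its eigenvalues are the diagonal entries: 1, 1, 1 (at a generic point, where coordinate-dependent entries are positive).
3 positive, 0 negative.
(3, 0) - Riemannian (positive definite)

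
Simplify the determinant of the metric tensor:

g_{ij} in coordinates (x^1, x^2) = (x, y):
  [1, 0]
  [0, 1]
For a 2×2 metric: det(g) = g_{11}·g_{22} - g_{12}·g_{21}
= (1)·(1) - (0)·(0)
= 1 - 0
det(g) = 1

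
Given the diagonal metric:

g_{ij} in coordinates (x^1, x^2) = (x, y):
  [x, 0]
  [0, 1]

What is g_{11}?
With x^1 = x, x^2 = y, g_{11} = g_{xx} is the row-1, column-1 entry of the matrix.
g_{11} = x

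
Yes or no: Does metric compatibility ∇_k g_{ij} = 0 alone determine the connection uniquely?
One also needs vanishing torsion; metric compatibility plus torsion-freeness singles out the Levi-Civita connection.
No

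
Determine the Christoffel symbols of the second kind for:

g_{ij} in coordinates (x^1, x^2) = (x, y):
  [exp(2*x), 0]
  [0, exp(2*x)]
Using Γ^k_{ij} = (1/2) g^{km} (∂_i g_{mj} + ∂_j g_{mi} - ∂_m g_{ij}); the metric is diagonal, so only the m = k term contributes.
Non-zero symbols (using the symmetry Γ^k_{ij} = Γ^k_{ji}):
Γ^x_{x x} = (1/2) g^{xx} (∂_x g_{xx} + ∂_x g_{xx} - ∂_x g_{xx}) = (1/2)(exp(-2*x))((2*exp(2*x)) + (2*exp(2*x)) - (2*exp(2*x))) = 1
Γ^x_{y y} = (1/2) g^{xx} (∂_y g_{xy} + ∂_y g_{xy} - ∂_x g_{yy}) = (1/2)(exp(-2*x))((0) + (0) - (2*exp(2*x))) = -1
Γ^y_{x y} = (1/2) g^{yy} (∂_x g_{yy} + ∂_y g_{yx} - ∂_y g_{xy}) = (1/2)(exp(-2*x))((2*exp(2*x)) + (0) - (0)) = 1
All other Christoffel symbols are zero.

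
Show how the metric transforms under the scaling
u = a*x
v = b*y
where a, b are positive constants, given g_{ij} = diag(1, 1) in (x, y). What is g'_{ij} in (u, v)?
Invert the transformation: x = u/a, y = v/b
g'_{ij} = (∂x^k/∂x'^i)(∂x^l/∂x'^j) g_{kl}; with g_{kl} = δ_{kl} this is Σ_k (∂x^k/∂x'^i)(∂x^k/∂x'^j).
Jacobian: ∂x/∂u = 1/a, ∂x/∂v = 0, ∂y/∂u = 0, ∂y/∂v = 1/b
g'_{uu} = (1/a)(1/a) + (0)(0) = 1/a^2
g'_{uv} = (1/a)(0) + (0)(1/b) = 0
g'_{vv} = (0)(0) + (1/b)(1/b) = 1/b^2
g'_{ij} = diag(1/a^2, 1/b^2)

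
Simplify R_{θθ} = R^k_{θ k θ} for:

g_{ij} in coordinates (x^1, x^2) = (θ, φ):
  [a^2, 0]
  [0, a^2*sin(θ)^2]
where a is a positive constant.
Non-zero Christoffel symbols (Γ^k_{ij} = Γ^k_{ji}):
Γ^θ_{φ φ} = -sin(2*θ)/2
Γ^φ_{θ φ} = 1/tan(θ)
R^θ_{θ θ θ} = 0 (a repeated index in an antisymmetric pair)
R^φ_{θ φ θ} = ∂_φ Γ^φ_{θ θ} - ∂_θ Γ^φ_{θ φ} + Γ^φ_{φ m} Γ^m_{θ θ} - Γ^φ_{θ m} Γ^m_{θ φ}
  = (0) - (-1/sin(θ)^2) + (0) - (1/tan(θ)^2) = 1
R_{θθ} = R^θ_{θ θ θ} + R^φ_{θ φ θ} = (0) + (1) = 1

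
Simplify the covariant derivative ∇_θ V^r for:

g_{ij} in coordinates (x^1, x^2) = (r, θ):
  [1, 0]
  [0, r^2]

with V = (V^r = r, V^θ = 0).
Non-zero Christoffel symbols:
Γ^r_{θ θ} = -r
Γ^θ_{r θ} = 1/r
∇_θ V^r = ∂_θ V^r + Γ^r_{θ j} V^j
  = (0) + (0)(r) + (-r)(0)
  = 0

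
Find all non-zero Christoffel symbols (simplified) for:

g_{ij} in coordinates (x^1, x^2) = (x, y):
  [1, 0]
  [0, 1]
Using Γ^k_{ij} = (1/2) g^{km} (∂_i g_{mj} + ∂_j g_{mi} - ∂_m g_{ij}); the metric is diagonal, so only the m = k term contributes.
Every metric component is constant, so all ∂_m g_{ij} = 0 and every Christoffel symbol vanishes.
All Christoffel symbols are zero.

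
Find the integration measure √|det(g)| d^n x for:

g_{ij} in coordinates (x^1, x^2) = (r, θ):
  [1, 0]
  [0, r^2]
det(g) = r^2
√|det(g)| = r
Volume element: dV = r dr dθ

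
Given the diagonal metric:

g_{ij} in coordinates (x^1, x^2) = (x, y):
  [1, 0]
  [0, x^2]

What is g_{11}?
With x^1 = x, x^2 = y, g_{11} = g_{xx} is the row-1, column-1 entry of the matrix.
g_{11} = 1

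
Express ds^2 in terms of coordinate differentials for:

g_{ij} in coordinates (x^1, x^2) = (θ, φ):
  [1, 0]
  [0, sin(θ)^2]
ds^2 = g_{ij} dx^i dx^j; only the non-zero components contribute.
ds^2 = dθ^2 + sin(θ)^2 dφ^2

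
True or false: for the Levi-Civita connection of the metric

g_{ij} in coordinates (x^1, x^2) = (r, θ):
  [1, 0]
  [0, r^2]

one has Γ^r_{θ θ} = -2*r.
Γ^r_{θ θ} = (1/2) g^{rr} (∂_θ g_{rθ} + ∂_θ g_{rθ} - ∂_r g_{θθ}) = (1/2)(1)((0) + (0) - (2*r)) = -r
This differs from the proposed value -2*r.
False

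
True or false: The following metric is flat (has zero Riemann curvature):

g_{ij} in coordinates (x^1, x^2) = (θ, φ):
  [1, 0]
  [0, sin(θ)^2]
Non-zero Christoffel symbols:
Γ^θ_{φ φ} = -sin(2*θ)/2
Γ^φ_{θ φ} = 1/tan(θ)
Ricci tensor: R_{θθ} = 1, R_{θφ} = 0, R_{φφ} = sin(θ)^2
The Ricci tensor is non-zero, so the Riemann tensor is non-zero: not flat.
False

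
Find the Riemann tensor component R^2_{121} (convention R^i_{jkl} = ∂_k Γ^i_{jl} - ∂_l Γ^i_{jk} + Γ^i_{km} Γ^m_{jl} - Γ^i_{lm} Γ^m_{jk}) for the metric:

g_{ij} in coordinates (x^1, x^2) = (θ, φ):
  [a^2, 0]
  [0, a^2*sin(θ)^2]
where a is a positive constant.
Non-zero Christoffel symbols (Γ^k_{ij} = Γ^k_{ji}):
Γ^θ_{φ φ} = -sin(2*θ)/2
Γ^φ_{θ φ} = 1/tan(θ)
R^φ_{θ φ θ} = ∂_φ Γ^φ_{θ θ} - ∂_θ Γ^φ_{θ φ} + Γ^φ_{φ m} Γ^m_{θ θ} - Γ^φ_{θ m} Γ^m_{θ φ}
  = (0) - (-1/sin(θ)^2) + (0) - (1/tan(θ)^2) = 1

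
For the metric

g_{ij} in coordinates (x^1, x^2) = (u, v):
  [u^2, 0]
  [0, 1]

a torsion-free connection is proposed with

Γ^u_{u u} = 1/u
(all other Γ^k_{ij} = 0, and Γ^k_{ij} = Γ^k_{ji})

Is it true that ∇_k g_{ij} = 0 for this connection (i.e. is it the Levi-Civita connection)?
Using ∇_k g_{ij} = ∂_k g_{ij} - Γ^m_{ki} g_{mj} - Γ^m_{kj} g_{im}:
e.g. ∇_u g_{uu} = (2*u) - (u) - (u) = 0
Every component ∇_k g_{ij} vanishes: the connection is metric compatible.
Yes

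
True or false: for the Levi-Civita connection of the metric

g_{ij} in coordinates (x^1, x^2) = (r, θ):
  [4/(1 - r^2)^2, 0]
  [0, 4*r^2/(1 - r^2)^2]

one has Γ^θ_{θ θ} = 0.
Γ^θ_{θ θ} = (1/2) g^{θθ} (∂_θ g_{θθ} + ∂_θ g_{θθ} - ∂_θ g_{θθ}) = (1/2)((1 - r^2)^2/(4*r^2))((0) + (0) - (0)) = 0
This equals the proposed value 0.
True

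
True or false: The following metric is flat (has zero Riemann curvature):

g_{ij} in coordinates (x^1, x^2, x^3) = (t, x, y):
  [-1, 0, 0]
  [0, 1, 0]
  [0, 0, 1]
All metric components are constant, so every Christoffel symbol vanishes and R^i_{jkl} = 0.
True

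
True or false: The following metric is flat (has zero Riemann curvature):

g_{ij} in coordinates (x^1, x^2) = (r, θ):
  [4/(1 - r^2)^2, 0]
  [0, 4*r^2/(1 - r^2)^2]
Non-zero Christoffel symbols:
Γ^r_{r r} = 2*r/(1 - r^2)
Γ^r_{θ θ} = (r^3 + r)/(r^2 - 1)
Γ^θ_{r θ} = (-r^2 - 1)/(r^3 - r)
Ricci tensor: R_{rr} = -4/(r^2 - 1)^2, R_{rθ} = 0, R_{θθ} = -4*r^2/(r^2 - 1)^2
The Ricci tensor is non-zero, so the Riemann tensor is non-zero: not flat.
False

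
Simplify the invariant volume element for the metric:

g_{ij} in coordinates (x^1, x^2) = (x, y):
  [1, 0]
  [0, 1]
det(g) = 1
√|det(g)| = 1
Volume element: dV = 1 dx dy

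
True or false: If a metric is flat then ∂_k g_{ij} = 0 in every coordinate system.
Flatness means R^i_{jkl} = 0; the components can still vary, e.g. the flat plane in polar coordinates has g_{θθ} = r^2.
False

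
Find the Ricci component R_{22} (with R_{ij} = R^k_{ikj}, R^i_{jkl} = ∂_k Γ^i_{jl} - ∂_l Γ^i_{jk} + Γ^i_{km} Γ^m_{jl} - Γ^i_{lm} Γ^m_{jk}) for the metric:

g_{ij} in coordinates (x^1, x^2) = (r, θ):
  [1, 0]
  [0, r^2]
Non-zero Christoffel symbols (Γ^k_{ij} = Γ^k_{ji}):
Γ^r_{θ θ} = -r
Γ^θ_{r θ} = 1/r
R^r_{θ r θ} = ∂_r Γ^r_{θ θ} - ∂_θ Γ^r_{θ r} + Γ^r_{r m} Γ^m_{θ θ} - Γ^r_{θ m} Γ^m_{θ r}
  = (-1) - (0) + (0) - (-1) = 0
R^θ_{θ θ θ} = 0 (a repeated index in an antisymmetric pair)
R_{θθ} = R^r_{θ r θ} + R^θ_{θ θ θ} = (0) + (0) = 0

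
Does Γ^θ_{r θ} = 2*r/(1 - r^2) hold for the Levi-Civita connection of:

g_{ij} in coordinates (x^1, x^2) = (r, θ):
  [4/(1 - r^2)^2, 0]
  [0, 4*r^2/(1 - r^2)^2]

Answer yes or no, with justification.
Γ^θ_{r θ} = (1/2) g^{θθ} (∂_r g_{θθ} + ∂_θ g_{θr} - ∂_θ g_{rθ}) = (1/2)((1 - r^2)^2/(4*r^2))((-8*(r^3 + r)/(r^2 - 1)^3) + (0) - (0)) = (-r^2 - 1)/(r^3 - r)
This differs from the proposed value 2*r/(1 - r^2).
No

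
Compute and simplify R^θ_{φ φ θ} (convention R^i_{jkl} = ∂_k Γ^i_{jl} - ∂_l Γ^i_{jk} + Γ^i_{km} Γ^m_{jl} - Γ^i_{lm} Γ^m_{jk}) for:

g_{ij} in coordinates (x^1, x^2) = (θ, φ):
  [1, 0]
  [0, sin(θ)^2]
Non-zero Christoffel symbols (Γ^k_{ij} = Γ^k_{ji}):
Γ^θ_{φ φ} = -sin(2*θ)/2
Γ^φ_{θ φ} = 1/tan(θ)
R^θ_{φ φ θ} = ∂_φ Γ^θ_{φ θ} - ∂_θ Γ^θ_{φ φ} + Γ^θ_{φ m} Γ^m_{φ θ} - Γ^θ_{θ m} Γ^m_{φ φ}
  = (0) - (-cos(2*θ)) + (-cos(θ)^2) - (0) = -sin(θ)^2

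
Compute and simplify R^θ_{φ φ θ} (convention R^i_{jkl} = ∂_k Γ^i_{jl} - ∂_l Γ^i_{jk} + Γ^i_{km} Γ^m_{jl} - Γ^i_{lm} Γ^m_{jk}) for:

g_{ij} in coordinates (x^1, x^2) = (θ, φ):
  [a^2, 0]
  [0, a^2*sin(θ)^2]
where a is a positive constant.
Non-zero Christoffel symbols (Γ^k_{ij} = Γ^k_{ji}):
Γ^θ_{φ φ} = -sin(2*θ)/2
Γ^φ_{θ φ} = 1/tan(θ)
R^θ_{φ φ θ} = ∂_φ Γ^θ_{φ θ} - ∂_θ Γ^θ_{φ φ} + Γ^θ_{φ m} Γ^m_{φ θ} - Γ^θ_{θ m} Γ^m_{φ φ}
  = (0) - (-cos(2*θ)) + (-cos(θ)^2) - (0) = -sin(θ)^2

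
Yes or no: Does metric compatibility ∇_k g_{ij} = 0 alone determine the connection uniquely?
One also needs vanishing torsion; metric compatibility plus torsion-freeness singles out the Levi-Civita connection.
No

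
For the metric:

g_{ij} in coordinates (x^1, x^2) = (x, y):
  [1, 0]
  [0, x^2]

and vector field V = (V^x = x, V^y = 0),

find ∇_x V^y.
Non-zero Christoffel symbols:
Γ^x_{y y} = -x
Γ^y_{x y} = 1/x
∇_x V^y = ∂_x V^y + Γ^y_{x j} V^j
  = (0) + (0)(x) + (1/x)(0)
  = 0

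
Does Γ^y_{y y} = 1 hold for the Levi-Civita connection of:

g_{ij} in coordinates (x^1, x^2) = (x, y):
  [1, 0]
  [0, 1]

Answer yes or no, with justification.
Γ^y_{y y} = (1/2) g^{yy} (∂_y g_{yy} + ∂_y g_{yy} - ∂_y g_{yy}) = (1/2)(1)((0) + (0) - (0)) = 0
This differs from the proposed value 1.
No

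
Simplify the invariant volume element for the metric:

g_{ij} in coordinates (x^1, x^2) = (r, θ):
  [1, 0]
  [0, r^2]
det(g) = r^2
√|det(g)| = r
Volume element: dV = r dr dθ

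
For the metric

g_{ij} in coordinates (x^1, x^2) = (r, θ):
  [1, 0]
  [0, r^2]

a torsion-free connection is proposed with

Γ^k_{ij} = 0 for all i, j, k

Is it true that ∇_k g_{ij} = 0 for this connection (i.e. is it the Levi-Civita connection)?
Using ∇_k g_{ij} = ∂_k g_{ij} - Γ^m_{ki} g_{mj} - Γ^m_{kj} g_{im}:
∇_r g_{θθ} = (2*r) - (0) - (0) = 2*r ≠ 0
So the connection is not metric compatible (it is not the Levi-Civita connection).
No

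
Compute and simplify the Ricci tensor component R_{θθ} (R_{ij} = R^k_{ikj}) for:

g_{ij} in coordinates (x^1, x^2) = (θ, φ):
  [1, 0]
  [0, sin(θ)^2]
Non-zero Christoffel symbols (Γ^k_{ij} = Γ^k_{ji}):
Γ^θ_{φ φ} = -sin(2*θ)/2
Γ^φ_{θ φ} = 1/tan(θ)
R^θ_{θ θ θ} = 0 (a repeated index in an antisymmetric pair)
R^φ_{θ φ θ} = ∂_φ Γ^φ_{θ θ} - ∂_θ Γ^φ_{θ φ} + Γ^φ_{φ m} Γ^m_{θ θ} - Γ^φ_{θ m} Γ^m_{θ φ}
  = (0) - (-1/sin(θ)^2) + (0) - (1/tan(θ)^2) = 1
R_{θθ} = R^θ_{θ θ θ} + R^φ_{θ φ θ} = (0) + (1) = 1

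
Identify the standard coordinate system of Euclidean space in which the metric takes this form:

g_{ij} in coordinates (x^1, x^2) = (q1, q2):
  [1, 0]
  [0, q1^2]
The line element ds^2 = dq1^2 + q1^2 dq2^2 is dr^2 + r^2 dθ^2 with q1 = r, q2 = θ.
polar coordinates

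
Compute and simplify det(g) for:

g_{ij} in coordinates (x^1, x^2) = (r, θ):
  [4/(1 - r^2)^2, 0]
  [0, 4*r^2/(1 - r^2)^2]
For a 2×2 metric: det(g) = g_{11}·g_{22} - g_{12}·g_{21}
= (4/(1 - r^2)^2)·(4*r^2/(1 - r^2)^2) - (0)·(0)
= 16*r^2/(1 - r^2)^4 - 0
det(g) = 16*r^2/(1 - r^2)^4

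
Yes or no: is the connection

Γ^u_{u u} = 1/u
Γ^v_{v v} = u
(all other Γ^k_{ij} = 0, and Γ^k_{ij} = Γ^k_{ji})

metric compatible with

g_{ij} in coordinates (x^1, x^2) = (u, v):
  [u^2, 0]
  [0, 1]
Using ∇_k g_{ij} = ∂_k g_{ij} - Γ^m_{ki} g_{mj} - Γ^m_{kj} g_{im}:
∇_v g_{vv} = (0) - (u) - (u) = -2*u ≠ 0
So the connection is not metric compatible (it is not the Levi-Civita connection).
No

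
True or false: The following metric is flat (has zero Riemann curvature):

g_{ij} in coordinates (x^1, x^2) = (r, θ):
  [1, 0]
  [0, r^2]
Non-zero Christoffel symbols:
Γ^r_{θ θ} = -r
Γ^θ_{r θ} = 1/r
Ricci tensor: R_{rr} = 0, R_{rθ} = 0, R_{θθ} = 0
All R_{ij} vanish; in 2 dimensions the Riemann tensor is fully determined by the Ricci tensor, so R^i_{jkl} = 0: the metric is flat (curvilinear coordinates on flat space).
True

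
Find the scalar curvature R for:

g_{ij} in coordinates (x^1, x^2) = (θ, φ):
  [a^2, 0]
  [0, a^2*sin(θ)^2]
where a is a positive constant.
Non-zero Christoffel symbols (Γ^k_{ij} = Γ^k_{ji}):
Γ^θ_{φ φ} = -sin(2*θ)/2
Γ^φ_{θ φ} = 1/tan(θ)
Ricci tensor (R_{ij} = R^k_{ikj}): R_{θθ} = 1, R_{θφ} = 0, R_{φφ} = sin(θ)^2
Inverse metric: g^{θθ} = 1/a^2, g^{φφ} = 1/(a^2*sin(θ)^2)
R = g^{ij} R_{ij} = (1/a^2)(1) + (1/(a^2*sin(θ)^2))(sin(θ)^2) = 2/a^2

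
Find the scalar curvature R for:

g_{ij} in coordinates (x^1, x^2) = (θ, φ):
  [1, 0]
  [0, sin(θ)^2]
Non-zero Christoffel symbols (Γ^k_{ij} = Γ^k_{ji}):
Γ^θ_{φ φ} = -sin(2*θ)/2
Γ^φ_{θ φ} = 1/tan(θ)
Ricci tensor (R_{ij} = R^k_{ikj}): R_{θθ} = 1, R_{θφ} = 0, R_{φφ} = sin(θ)^2
Inverse metric: g^{θθ} = 1, g^{φφ} = 1/sin(θ)^2
R = g^{ij} R_{ij} = (1)(1) + (1/sin(θ)^2)(sin(θ)^2) = 2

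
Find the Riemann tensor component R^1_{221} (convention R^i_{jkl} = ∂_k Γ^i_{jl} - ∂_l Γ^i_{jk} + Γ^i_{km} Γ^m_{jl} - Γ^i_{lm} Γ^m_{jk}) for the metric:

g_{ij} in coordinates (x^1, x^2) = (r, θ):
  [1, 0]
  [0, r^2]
Non-zero Christoffel symbols (Γ^k_{ij} = Γ^k_{ji}):
Γ^r_{θ θ} = -r
Γ^θ_{r θ} = 1/r
R^r_{θ θ r} = ∂_θ Γ^r_{θ r} - ∂_r Γ^r_{θ θ} + Γ^r_{θ m} Γ^m_{θ r} - Γ^r_{r m} Γ^m_{θ θ}
  = (0) - (-1) + (-1) - (0) = 0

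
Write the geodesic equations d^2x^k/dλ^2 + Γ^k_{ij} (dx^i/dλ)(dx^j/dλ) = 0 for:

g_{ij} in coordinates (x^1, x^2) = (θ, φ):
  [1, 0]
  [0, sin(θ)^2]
Geodesic equation: d^2x^k/dλ^2 + Γ^k_{ij} (dx^i/dλ)(dx^j/dλ) = 0.
Non-zero Christoffel symbols:
Γ^θ_{φ φ} = -sin(2*θ)/2
Γ^φ_{θ φ} = 1/tan(θ)
Substituting (the symmetric pair Γ^k_{ij}, Γ^k_{ji} combines into a factor 2):
d^2θ/dλ^2 - (sin(2*θ)/2) (dφ/dλ)^2 = 0
d^2φ/dλ^2 + (2/tan(θ)) (dθ/dλ)(dφ/dλ) = 0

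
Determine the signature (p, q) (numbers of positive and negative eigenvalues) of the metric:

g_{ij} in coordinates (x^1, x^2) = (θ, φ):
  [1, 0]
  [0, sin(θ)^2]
The metric is diagonal, so its eigenvalues are the diagonal entries: 1, sin(θ)^2 (at a generic point, where coordinate-dependent entries are positive).
2 positive, 0 negative.
(2, 0) - Riemannian (positive definite)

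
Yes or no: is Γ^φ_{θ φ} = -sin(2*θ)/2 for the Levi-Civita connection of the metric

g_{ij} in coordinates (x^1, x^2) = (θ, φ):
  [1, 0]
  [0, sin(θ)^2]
Γ^φ_{θ φ} = (1/2) g^{φφ} (∂_θ g_{φφ} + ∂_φ g_{φθ} - ∂_φ g_{θφ}) = (1/2)(1/sin(θ)^2)((sin(2*θ)) + (0) - (0)) = 1/tan(θ)
This differs from the proposed value -sin(2*θ)/2.
No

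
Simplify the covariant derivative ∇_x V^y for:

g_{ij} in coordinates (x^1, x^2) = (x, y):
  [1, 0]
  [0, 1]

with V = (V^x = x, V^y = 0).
All Christoffel symbols are zero.
∇_x V^y = ∂_x V^y + Γ^y_{x j} V^j
  = (0) + (0)(x) + (0)(0)
  = 0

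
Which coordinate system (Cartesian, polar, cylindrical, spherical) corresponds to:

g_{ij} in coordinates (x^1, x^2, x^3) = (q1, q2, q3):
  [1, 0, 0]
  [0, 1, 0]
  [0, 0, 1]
All components are constant and the metric is the identity, i.e. orthonormal rectilinear coordinates.
Cartesian (3D) coordinates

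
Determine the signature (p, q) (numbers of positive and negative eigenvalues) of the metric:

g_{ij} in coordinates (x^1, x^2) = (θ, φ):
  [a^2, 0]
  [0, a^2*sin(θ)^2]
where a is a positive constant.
The metric is diagonal, so its eigenvalues are the diagonal entries: a^2, a^2*sin(θ)^2 (at a generic point, where coordinate-dependent entries are positive).
2 positive, 0 negative.
(2, 0) - Riemannian (positive definite)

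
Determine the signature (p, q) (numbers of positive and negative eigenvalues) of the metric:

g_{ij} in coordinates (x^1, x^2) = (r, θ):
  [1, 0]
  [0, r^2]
The metric is diagonal, so its eigenvalues are the diagonal entries: 1, r^2 (at a generic point, where coordinate-dependent entries are positive).
2 positive, 0 negative.
(2, 0) - Riemannian (positive definite)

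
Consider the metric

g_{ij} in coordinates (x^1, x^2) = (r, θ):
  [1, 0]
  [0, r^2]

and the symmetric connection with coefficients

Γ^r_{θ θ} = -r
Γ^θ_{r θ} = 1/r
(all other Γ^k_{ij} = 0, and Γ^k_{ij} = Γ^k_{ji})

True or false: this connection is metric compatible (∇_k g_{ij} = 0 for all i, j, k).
Using ∇_k g_{ij} = ∂_k g_{ij} - Γ^m_{ki} g_{mj} - Γ^m_{kj} g_{im}:
e.g. ∇_r g_{θθ} = (2*r) - (r) - (r) = 0
Every component ∇_k g_{ij} vanishes: the connection is metric compatible.
True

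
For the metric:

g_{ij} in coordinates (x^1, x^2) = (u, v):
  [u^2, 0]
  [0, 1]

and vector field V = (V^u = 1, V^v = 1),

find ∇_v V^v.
Non-zero Christoffel symbols:
Γ^u_{u u} = 1/u
∇_v V^v = ∂_v V^v + Γ^v_{v j} V^j
  = (0) + (0)(1) + (0)(1)
  = 0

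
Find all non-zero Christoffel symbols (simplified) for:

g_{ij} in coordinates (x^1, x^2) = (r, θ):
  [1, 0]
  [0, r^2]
Using Γ^k_{ij} = (1/2) g^{km} (∂_i g_{mj} + ∂_j g_{mi} - ∂_m g_{ij}); the metric is diagonal, so only the m = k term contributes.
Non-zero symbols (using the symmetry Γ^k_{ij} = Γ^k_{ji}):
Γ^r_{θ θ} = (1/2) g^{rr} (∂_θ g_{rθ} + ∂_θ g_{rθ} - ∂_r g_{θθ}) = (1/2)(1)((0) + (0) - (2*r)) = -r
Γ^θ_{r θ} = (1/2) g^{θθ} (∂_r g_{θθ} + ∂_θ g_{θr} - ∂_θ g_{rθ}) = (1/2)(1/r^2)((2*r) + (0) - (0)) = 1/r
All other Christoffel symbols are zero.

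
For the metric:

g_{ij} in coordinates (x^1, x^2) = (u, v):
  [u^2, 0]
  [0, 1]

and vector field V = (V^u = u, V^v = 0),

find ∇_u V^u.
Non-zero Christoffel symbols:
Γ^u_{u u} = 1/u
∇_u V^u = ∂_u V^u + Γ^u_{u j} V^j
  = (1) + (1/u)(u) + (0)(0)
  = 2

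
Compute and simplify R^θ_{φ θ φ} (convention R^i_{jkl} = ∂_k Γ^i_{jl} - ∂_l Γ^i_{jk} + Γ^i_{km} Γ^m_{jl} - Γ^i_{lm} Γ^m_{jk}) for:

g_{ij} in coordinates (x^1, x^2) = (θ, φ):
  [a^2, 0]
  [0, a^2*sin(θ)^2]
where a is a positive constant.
Non-zero Christoffel symbols (Γ^k_{ij} = Γ^k_{ji}):
Γ^θ_{φ φ} = -sin(2*θ)/2
Γ^φ_{θ φ} = 1/tan(θ)
R^θ_{φ θ φ} = ∂_θ Γ^θ_{φ φ} - ∂_φ Γ^θ_{φ θ} + Γ^θ_{θ m} Γ^m_{φ φ} - Γ^θ_{φ m} Γ^m_{φ θ}
  = (-cos(2*θ)) - (0) + (0) - (-cos(θ)^2) = sin(θ)^2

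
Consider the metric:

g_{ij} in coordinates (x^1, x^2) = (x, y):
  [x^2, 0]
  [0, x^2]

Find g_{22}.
With x^1 = x, x^2 = y, g_{22} = g_{yy} is the row-2, column-2 entry of the matrix.
g_{22} = x^2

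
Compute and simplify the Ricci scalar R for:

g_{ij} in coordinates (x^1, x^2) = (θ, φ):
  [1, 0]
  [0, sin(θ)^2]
Non-zero Christoffel symbols (Γ^k_{ij} = Γ^k_{ji}):
Γ^θ_{φ φ} = -sin(2*θ)/2
Γ^φ_{θ φ} = 1/tan(θ)
Ricci tensor (R_{ij} = R^k_{ikj}): R_{θθ} = 1, R_{θφ} = 0, R_{φφ} = sin(θ)^2
Inverse metric: g^{θθ} = 1, g^{φφ} = 1/sin(θ)^2
R = g^{ij} R_{ij} = (1)(1) + (1/sin(θ)^2)(sin(θ)^2) = 2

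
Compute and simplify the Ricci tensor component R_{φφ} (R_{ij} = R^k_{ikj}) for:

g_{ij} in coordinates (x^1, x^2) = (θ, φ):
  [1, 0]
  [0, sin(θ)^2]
Non-zero Christoffel symbols (Γ^k_{ij} = Γ^k_{ji}):
Γ^θ_{φ φ} = -sin(2*θ)/2
Γ^φ_{θ φ} = 1/tan(θ)
R^θ_{φ θ φ} = ∂_θ Γ^θ_{φ φ} - ∂_φ Γ^θ_{φ θ} + Γ^θ_{θ m} Γ^m_{φ φ} - Γ^θ_{φ m} Γ^m_{φ θ}
  = (-cos(2*θ)) - (0) + (0) - (-cos(θ)^2) = sin(θ)^2
R^φ_{φ φ φ} = 0 (a repeated index in an antisymmetric pair)
R_{φφ} = R^θ_{φ θ φ} + R^φ_{φ φ φ} = (sin(θ)^2) + (0) = sin(θ)^2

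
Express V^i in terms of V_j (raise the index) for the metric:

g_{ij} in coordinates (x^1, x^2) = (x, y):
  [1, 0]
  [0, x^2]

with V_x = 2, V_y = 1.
Inverse metric (diagonal): g^{xx} = 1, g^{yy} = 1/x^2
V^i = g^{ij} V_j:
V^x = (1)(2) + (0)(1) = 2
V^y = (0)(2) + (1/x^2)(1) = 1/x^2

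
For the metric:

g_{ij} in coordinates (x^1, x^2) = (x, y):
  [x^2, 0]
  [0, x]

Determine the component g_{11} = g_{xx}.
With x^1 = x, x^2 = y, g_{11} = g_{xx} is the row-1, column-1 entry of the matrix.
g_{11} = x^2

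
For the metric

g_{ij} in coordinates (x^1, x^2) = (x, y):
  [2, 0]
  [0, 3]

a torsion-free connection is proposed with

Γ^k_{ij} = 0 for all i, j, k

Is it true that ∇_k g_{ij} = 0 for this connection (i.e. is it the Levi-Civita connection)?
Using ∇_k g_{ij} = ∂_k g_{ij} - Γ^m_{ki} g_{mj} - Γ^m_{kj} g_{im}:
e.g. ∇_x g_{xx} = (0) - (0) - (0) = 0
Every component ∇_k g_{ij} vanishes: the connection is metric compatible.
Yes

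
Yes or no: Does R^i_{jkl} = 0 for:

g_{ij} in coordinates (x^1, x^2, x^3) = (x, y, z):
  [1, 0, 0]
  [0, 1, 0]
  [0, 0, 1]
All metric components are constant, so every Christoffel symbol vanishes and R^i_{jkl} = 0.
Yes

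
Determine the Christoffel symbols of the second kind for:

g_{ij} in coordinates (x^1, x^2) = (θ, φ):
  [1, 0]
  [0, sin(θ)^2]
Using Γ^k_{ij} = (1/2) g^{km} (∂_i g_{mj} + ∂_j g_{mi} - ∂_m g_{ij}); the metric is diagonal, so only the m = k term contributes.
Non-zero symbols (using the symmetry Γ^k_{ij} = Γ^k_{ji}):
Γ^θ_{φ φ} = (1/2) g^{θθ} (∂_φ g_{θφ} + ∂_φ g_{θφ} - ∂_θ g_{φφ}) = (1/2)(1)((0) + (0) - (sin(2*θ))) = -sin(2*θ)/2
Γ^φ_{θ φ} = (1/2) g^{φφ} (∂_θ g_{φφ} + ∂_φ g_{φθ} - ∂_φ g_{θφ}) = (1/2)(1/sin(θ)^2)((sin(2*θ)) + (0) - (0)) = 1/tan(θ)
All other Christoffel symbols are zero.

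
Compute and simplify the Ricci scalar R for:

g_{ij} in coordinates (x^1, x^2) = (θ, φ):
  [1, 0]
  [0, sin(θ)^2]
Non-zero Christoffel symbols (Γ^k_{ij} = Γ^k_{ji}):
Γ^θ_{φ φ} = -sin(2*θ)/2
Γ^φ_{θ φ} = 1/tan(θ)
Ricci tensor (R_{ij} = R^k_{ikj}): R_{θθ} = 1, R_{θφ} = 0, R_{φφ} = sin(θ)^2
Inverse metric: g^{θθ} = 1, g^{φφ} = 1/sin(θ)^2
R = g^{ij} R_{ij} = (1)(1) + (1/sin(θ)^2)(sin(θ)^2) = 2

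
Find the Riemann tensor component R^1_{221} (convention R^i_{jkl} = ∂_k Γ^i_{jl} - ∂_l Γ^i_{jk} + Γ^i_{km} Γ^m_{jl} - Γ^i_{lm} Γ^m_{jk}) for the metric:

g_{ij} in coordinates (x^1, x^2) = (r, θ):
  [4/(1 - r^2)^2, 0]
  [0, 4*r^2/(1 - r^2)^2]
Non-zero Christoffel symbols (Γ^k_{ij} = Γ^k_{ji}):
Γ^r_{r r} = 2*r/(1 - r^2)
Γ^r_{θ θ} = (r^3 + r)/(r^2 - 1)
Γ^θ_{r θ} = (-r^2 - 1)/(r^3 - r)
R^r_{θ θ r} = ∂_θ Γ^r_{θ r} - ∂_r Γ^r_{θ θ} + Γ^r_{θ m} Γ^m_{θ r} - Γ^r_{r m} Γ^m_{θ θ}
  = (0) - ((r^4 - 4*r^2 - 1)/(r^2 - 1)^2) + (-(r^2 + 1)^2/(r^2 - 1)^2) - (-2*r^2*(r^2 + 1)/(r^2 - 1)^2) = 4*r^2/(r^2 - 1)^2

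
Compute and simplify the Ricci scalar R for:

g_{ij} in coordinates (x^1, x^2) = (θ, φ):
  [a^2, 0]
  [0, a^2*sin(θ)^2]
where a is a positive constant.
Non-zero Christoffel symbols (Γ^k_{ij} = Γ^k_{ji}):
Γ^θ_{φ φ} = -sin(2*θ)/2
Γ^φ_{θ φ} = 1/tan(θ)
Ricci tensor (R_{ij} = R^k_{ikj}): R_{θθ} = 1, R_{θφ} = 0, R_{φφ} = sin(θ)^2
Inverse metric: g^{θθ} = 1/a^2, g^{φφ} = 1/(a^2*sin(θ)^2)
R = g^{ij} R_{ij} = (1/a^2)(1) + (1/(a^2*sin(θ)^2))(sin(θ)^2) = 2/a^2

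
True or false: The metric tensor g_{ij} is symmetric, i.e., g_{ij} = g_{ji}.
By definition the metric is a symmetric bilinear form, g_{ij} = g_{ji}.
True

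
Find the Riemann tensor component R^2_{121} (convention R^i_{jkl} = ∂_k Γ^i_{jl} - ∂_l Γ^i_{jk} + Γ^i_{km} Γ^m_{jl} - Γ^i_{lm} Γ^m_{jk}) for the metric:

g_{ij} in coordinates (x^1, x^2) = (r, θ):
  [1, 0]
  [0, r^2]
Non-zero Christoffel symbols (Γ^k_{ij} = Γ^k_{ji}):
Γ^r_{θ θ} = -r
Γ^θ_{r θ} = 1/r
R^θ_{r θ r} = ∂_θ Γ^θ_{r r} - ∂_r Γ^θ_{r θ} + Γ^θ_{θ m} Γ^m_{r r} - Γ^θ_{r m} Γ^m_{r θ}
  = (0) - (-1/r^2) + (0) - (1/r^2) = 0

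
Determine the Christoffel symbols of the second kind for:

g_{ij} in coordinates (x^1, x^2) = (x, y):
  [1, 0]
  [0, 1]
Using Γ^k_{ij} = (1/2) g^{km} (∂_i g_{mj} + ∂_j g_{mi} - ∂_m g_{ij}); the metric is diagonal, so only the m = k term contributes.
Every metric component is constant, so all ∂_m g_{ij} = 0 and every Christoffel symbol vanishes.
All Christoffel symbols are zero.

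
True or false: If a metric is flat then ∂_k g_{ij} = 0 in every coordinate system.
Flatness means R^i_{jkl} = 0; the components can still vary, e.g. the flat plane in polar coordinates has g_{θθ} = r^2.
False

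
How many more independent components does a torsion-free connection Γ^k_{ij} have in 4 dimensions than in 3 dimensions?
Independent components in n dimensions: n × n(n+1)/2 = n^2(n+1)/2.
4D: 4 × 10 = 40
3D: 3 × 6 = 18
Difference = 40 - 18 = 22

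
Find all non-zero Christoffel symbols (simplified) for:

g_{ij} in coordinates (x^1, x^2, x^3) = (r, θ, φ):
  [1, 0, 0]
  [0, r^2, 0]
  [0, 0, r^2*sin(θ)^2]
Using Γ^k_{ij} = (1/2) g^{km} (∂_i g_{mj} + ∂_j g_{mi} - ∂_m g_{ij}); the metric is diagonal, so only the m = k term contributes.
Non-zero symbols (using the symmetry Γ^k_{ij} = Γ^k_{ji}):
Γ^r_{θ θ} = (1/2) g^{rr} (∂_θ g_{rθ} + ∂_θ g_{rθ} - ∂_r g_{θθ}) = (1/2)(1)((0) + (0) - (2*r)) = -r
Γ^r_{φ φ} = (1/2) g^{rr} (∂_φ g_{rφ} + ∂_φ g_{rφ} - ∂_r g_{φφ}) = (1/2)(1)((0) + (0) - (2*r*sin(θ)^2)) = -r*sin(θ)^2
Γ^θ_{r θ} = (1/2) g^{θθ} (∂_r g_{θθ} + ∂_θ g_{θr} - ∂_θ g_{rθ}) = (1/2)(1/r^2)((2*r) + (0) - (0)) = 1/r
Γ^θ_{φ φ} = (1/2) g^{θθ} (∂_φ g_{θφ} + ∂_φ g_{θφ} - ∂_θ g_{φφ}) = (1/2)(1/r^2)((0) + (0) - (r^2*sin(2*θ))) = -sin(2*θ)/2
Γ^φ_{r φ} = (1/2) g^{φφ} (∂_r g_{φφ} + ∂_φ g_{φr} - ∂_φ g_{rφ}) = (1/2)(1/(r^2*sin(θ)^2))((2*r*sin(θ)^2) + (0) - (0)) = 1/r
Γ^φ_{θ φ} = (1/2) g^{φφ} (∂_θ g_{φφ} + ∂_φ g_{φθ} - ∂_φ g_{θφ}) = (1/2)(1/(r^2*sin(θ)^2))((r^2*sin(2*θ)) + (0) - (0)) = 1/tan(θ)
All other Christoffel symbols are zero.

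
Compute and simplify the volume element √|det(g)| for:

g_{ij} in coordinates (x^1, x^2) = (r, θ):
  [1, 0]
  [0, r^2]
det(g) = r^2
√|det(g)| = r
Volume element: dV = r dr dθ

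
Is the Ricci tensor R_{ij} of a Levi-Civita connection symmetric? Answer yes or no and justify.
R_{ij} = R^k_{ikj}; the pair symmetry R_{kilj} = R_{ljki} gives R_{ij} = R_{ji}.
Yes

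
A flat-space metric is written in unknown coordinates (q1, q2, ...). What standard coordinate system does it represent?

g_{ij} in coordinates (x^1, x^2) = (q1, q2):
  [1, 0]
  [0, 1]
All components are constant and the metric is the identity, i.e. orthonormal rectilinear coordinates.
Cartesian (2D) coordinates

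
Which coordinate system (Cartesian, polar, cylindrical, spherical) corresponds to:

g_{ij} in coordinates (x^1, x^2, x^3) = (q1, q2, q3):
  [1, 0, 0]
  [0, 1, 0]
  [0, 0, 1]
All components are constant and the metric is the identity, i.e. orthonormal rectilinear coordinates.
Cartesian (3D) coordinates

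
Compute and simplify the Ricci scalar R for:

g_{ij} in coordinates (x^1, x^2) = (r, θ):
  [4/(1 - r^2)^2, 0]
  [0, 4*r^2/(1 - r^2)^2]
Non-zero Christoffel symbols (Γ^k_{ij} = Γ^k_{ji}):
Γ^r_{r r} = 2*r/(1 - r^2)
Γ^r_{θ θ} = (r^3 + r)/(r^2 - 1)
Γ^θ_{r θ} = (-r^2 - 1)/(r^3 - r)
Ricci tensor (R_{ij} = R^k_{ikj}): R_{rr} = -4/(r^2 - 1)^2, R_{rθ} = 0, R_{θθ} = -4*r^2/(r^2 - 1)^2
Inverse metric: g^{rr} = (1 - r^2)^2/4, g^{θθ} = (1 - r^2)^2/(4*r^2)
R = g^{ij} R_{ij} = ((1 - r^2)^2/4)(-4/(r^2 - 1)^2) + ((1 - r^2)^2/(4*r^2))(-4*r^2/(r^2 - 1)^2) = -2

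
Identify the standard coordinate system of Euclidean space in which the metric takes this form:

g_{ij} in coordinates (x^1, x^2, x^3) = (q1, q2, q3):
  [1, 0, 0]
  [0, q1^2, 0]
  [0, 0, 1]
The line element ds^2 = dq1^2 + q1^2 dq2^2 + dq3^2 is dr^2 + r^2 dθ^2 + dz^2 with q1 = r, q2 = θ, q3 = z.
cylindrical coordinates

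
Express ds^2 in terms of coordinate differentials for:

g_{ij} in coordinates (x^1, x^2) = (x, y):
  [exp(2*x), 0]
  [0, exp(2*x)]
ds^2 = g_{ij} dx^i dx^j; only the non-zero components contribute.
ds^2 = exp(2*x) dx^2 + exp(2*x) dy^2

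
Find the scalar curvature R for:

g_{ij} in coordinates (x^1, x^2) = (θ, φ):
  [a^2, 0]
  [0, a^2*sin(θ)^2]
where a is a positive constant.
Non-zero Christoffel symbols (Γ^k_{ij} = Γ^k_{ji}):
Γ^θ_{φ φ} = -sin(2*θ)/2
Γ^φ_{θ φ} = 1/tan(θ)
Ricci tensor (R_{ij} = R^k_{ikj}): R_{θθ} = 1, R_{θφ} = 0, R_{φφ} = sin(θ)^2
Inverse metric: g^{θθ} = 1/a^2, g^{φφ} = 1/(a^2*sin(θ)^2)
R = g^{ij} R_{ij} = (1/a^2)(1) + (1/(a^2*sin(θ)^2))(sin(θ)^2) = 2/a^2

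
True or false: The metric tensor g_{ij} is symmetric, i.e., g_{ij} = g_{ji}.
By definition the metric is a symmetric bilinear form, g_{ij} = g_{ji}.
True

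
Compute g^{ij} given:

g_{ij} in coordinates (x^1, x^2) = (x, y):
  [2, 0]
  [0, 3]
The metric is diagonal, so g^{ij} is diagonal with entries 1/g_{ii}: diag(1/2, 1/3).
g^{ij}:
  [1/2, 0]
  [0, 1/3]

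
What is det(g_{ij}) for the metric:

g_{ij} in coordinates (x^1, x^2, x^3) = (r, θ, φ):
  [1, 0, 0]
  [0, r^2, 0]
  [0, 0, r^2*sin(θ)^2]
Diagonal metric: det(g) = g_{11}·g_{22}·g_{33}
= (1)·(r^2)·(r^2*sin(θ)^2)
det(g) = r^4*sin(θ)^2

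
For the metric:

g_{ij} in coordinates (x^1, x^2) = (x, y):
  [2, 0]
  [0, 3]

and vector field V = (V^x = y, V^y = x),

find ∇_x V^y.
All Christoffel symbols are zero.
∇_x V^y = ∂_x V^y + Γ^y_{x j} V^j
  = (1) + (0)(y) + (0)(x)
  = 1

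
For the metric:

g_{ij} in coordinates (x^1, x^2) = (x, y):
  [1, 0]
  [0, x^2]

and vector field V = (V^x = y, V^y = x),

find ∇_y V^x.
Non-zero Christoffel symbols:
Γ^x_{y y} = -x
Γ^y_{x y} = 1/x
∇_y V^x = ∂_y V^x + Γ^x_{y j} V^j
  = (1) + (0)(y) + (-x)(x)
  = 1 - x^2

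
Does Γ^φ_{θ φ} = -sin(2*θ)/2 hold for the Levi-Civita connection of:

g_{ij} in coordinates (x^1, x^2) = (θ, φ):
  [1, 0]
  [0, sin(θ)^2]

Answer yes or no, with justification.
Γ^φ_{θ φ} = (1/2) g^{φφ} (∂_θ g_{φφ} + ∂_φ g_{φθ} - ∂_φ g_{θφ}) = (1/2)(1/sin(θ)^2)((sin(2*θ)) + (0) - (0)) = 1/tan(θ)
This differs from the proposed value -sin(2*θ)/2.
No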